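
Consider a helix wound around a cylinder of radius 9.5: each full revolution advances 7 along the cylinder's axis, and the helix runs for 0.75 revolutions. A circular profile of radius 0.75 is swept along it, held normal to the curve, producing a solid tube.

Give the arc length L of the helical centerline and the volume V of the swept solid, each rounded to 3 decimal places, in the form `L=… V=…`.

2πR = 2π·9.5 = 59.690260
per-turn = √(59.690260² + 7²) = √(3562.9272 + 49) = √3611.9272 = 60.099311
L = 0.75 × 60.099311 = 45.074483
V = π·0.75² × L = 1.767146 × 45.074483 = 79.653187

L=45.074 V=79.653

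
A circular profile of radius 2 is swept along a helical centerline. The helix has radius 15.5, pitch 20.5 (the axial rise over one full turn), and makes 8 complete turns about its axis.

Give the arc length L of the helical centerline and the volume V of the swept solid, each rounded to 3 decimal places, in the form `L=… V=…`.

2πR = 2π·15.5 = 97.389372
per-turn = √(97.389372² + 20.5²) = √(9484.6898 + 420.25) = √9904.9398 = 99.523564
L = 8 × 99.523564 = 796.188514
V = π·2² × L = 12.566371 × 796.188514 = 10005.199940

L=796.189 V=10005.200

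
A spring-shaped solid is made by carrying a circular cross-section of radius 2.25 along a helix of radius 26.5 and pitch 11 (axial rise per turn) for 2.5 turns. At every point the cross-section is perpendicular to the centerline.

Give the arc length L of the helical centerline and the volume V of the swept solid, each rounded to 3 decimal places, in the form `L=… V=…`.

2πR = 2π·26.5 = 166.504411
per-turn = √(166.504411² + 11²) = √(27723.7188 + 121) = √27844.7188 = 166.867369
L = 2.5 × 166.867369 = 417.168422
V = π·2.25² × L = 15.904313 × 417.168422 = 6634.777077

L=417.168 V=6634.777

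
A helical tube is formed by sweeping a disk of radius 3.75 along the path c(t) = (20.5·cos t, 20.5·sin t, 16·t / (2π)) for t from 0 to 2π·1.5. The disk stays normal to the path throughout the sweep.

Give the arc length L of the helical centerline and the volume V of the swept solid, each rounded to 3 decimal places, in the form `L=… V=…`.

2πR = 2π·20.5 = 128.805299
per-turn = √(128.805299² + 16²) = √(16590.8050 + 256) = √16846.8050 = 129.795243
L = 1.5 × 129.795243 = 194.692864
V = π·3.75² × L = 44.178647 × 194.692864 = 8601.267247

L=194.693 V=8601.267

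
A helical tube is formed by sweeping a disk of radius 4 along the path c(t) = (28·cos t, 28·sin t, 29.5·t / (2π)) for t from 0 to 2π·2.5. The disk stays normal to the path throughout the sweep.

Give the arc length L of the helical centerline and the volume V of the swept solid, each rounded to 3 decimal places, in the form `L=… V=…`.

L=445.963 V=22416.563

2πR = 2π·28 = 175.929189
per-turn = √(175.929189² + 29.5²) = √(30951.0794 + 870.25) = √31821.3294 = 178.385340
L = 2.5 × 178.385340 = 445.963349
V = π·4² × L = 50.265482 × 445.963349 = 22416.562902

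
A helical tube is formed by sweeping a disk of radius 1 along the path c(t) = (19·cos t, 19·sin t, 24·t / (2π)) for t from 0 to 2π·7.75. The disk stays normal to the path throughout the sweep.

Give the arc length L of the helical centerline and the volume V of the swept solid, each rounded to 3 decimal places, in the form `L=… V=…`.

2πR = 2π·19 = 119.380521
per-turn = √(119.380521² + 24²) = √(14251.7088 + 576) = √14827.7088 = 121.769080
L = 7.75 × 121.769080 = 943.710367
V = π·1² × L = 3.141593 × 943.710367 = 2964.753557

L=943.710 V=2964.754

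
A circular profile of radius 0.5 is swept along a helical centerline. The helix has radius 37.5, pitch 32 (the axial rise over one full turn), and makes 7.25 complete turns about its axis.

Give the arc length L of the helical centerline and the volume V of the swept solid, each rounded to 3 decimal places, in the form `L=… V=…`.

L=1723.923 V=1353.966

2πR = 2π·37.5 = 235.619449
per-turn = √(235.619449² + 32²) = √(55516.5248 + 1024) = √56540.5248 = 237.782516
L = 7.25 × 237.782516 = 1723.923239
V = π·0.5² × L = 0.785398 × 1723.923239 = 1353.966145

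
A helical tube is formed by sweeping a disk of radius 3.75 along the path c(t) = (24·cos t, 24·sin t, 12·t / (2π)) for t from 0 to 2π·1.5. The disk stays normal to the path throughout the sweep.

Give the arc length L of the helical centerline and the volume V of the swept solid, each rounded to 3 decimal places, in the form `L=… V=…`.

L=226.910 V=10024.565

2πR = 2π·24 = 150.796447
per-turn = √(150.796447² + 12²) = √(22739.5685 + 144) = √22883.5685 = 151.273159
L = 1.5 × 151.273159 = 226.909738
V = π·3.75² × L = 44.178647 × 226.909738 = 10024.565147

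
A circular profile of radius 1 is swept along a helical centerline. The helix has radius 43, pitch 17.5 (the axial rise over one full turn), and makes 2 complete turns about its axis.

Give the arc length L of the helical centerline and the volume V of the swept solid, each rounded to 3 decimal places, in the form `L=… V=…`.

L=541.486 V=1701.129

2πR = 2π·43 = 270.176968
per-turn = √(270.176968² + 17.5²) = √(72995.5942 + 306.25) = √73301.8442 = 270.743133
L = 2 × 270.743133 = 541.486266
V = π·1² × L = 3.141593 × 541.486266 = 1701.129276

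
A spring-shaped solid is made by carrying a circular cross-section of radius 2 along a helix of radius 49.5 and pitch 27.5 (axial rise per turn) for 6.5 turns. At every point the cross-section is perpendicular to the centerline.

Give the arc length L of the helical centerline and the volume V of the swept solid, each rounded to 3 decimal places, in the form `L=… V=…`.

2πR = 2π·49.5 = 311.017673
per-turn = √(311.017673² + 27.5²) = √(96731.9927 + 756.25) = √97488.2427 = 312.231073
L = 6.5 × 312.231073 = 2029.501972
V = π·2² × L = 12.566371 × 2029.501972 = 25503.473946

L=2029.502 V=25503.474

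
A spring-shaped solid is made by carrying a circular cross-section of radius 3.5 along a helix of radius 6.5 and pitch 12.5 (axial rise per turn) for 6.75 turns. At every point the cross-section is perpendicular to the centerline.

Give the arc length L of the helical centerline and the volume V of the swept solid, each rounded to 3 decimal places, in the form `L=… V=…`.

2πR = 2π·6.5 = 40.840704
per-turn = √(40.840704² + 12.5²) = √(1667.9631 + 156.25) = √1824.2131 = 42.710808
L = 6.75 × 42.710808 = 288.297956
V = π·3.5² × L = 38.484510 × 288.297956 = 11095.005568

L=288.298 V=11095.006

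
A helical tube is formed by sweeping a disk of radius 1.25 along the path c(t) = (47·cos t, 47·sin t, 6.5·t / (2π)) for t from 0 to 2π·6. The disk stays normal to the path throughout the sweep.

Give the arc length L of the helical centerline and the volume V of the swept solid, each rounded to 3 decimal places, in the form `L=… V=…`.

2πR = 2π·47 = 295.309709
per-turn = √(295.309709² + 6.5²) = √(87207.8245 + 42.25) = √87250.0745 = 295.381236
L = 6 × 295.381236 = 1772.287415
V = π·1.25² × L = 4.908739 × 1772.287415 = 8699.695505

L=1772.287 V=8699.696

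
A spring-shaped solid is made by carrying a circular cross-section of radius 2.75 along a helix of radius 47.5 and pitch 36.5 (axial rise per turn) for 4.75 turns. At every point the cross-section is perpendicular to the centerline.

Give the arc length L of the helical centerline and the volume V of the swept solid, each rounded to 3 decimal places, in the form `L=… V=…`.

L=1428.206 V=33931.740

2πR = 2π·47.5 = 298.451302
per-turn = √(298.451302² + 36.5²) = √(89073.1797 + 1332.25) = √90405.4297 = 300.674957
L = 4.75 × 300.674957 = 1428.206045
V = π·2.75² × L = 23.758294 × 1428.206045 = 33931.739751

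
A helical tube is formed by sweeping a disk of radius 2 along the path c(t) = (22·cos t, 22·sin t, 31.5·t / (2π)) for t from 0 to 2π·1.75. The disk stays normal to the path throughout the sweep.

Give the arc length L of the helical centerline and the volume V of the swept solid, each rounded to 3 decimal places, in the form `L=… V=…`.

L=248.104 V=3117.768

2πR = 2π·22 = 138.230077
per-turn = √(138.230077² + 31.5²) = √(19107.5541 + 992.25) = √20099.8041 = 141.773778
L = 1.75 × 141.773778 = 248.104111
V = π·2² × L = 12.566371 × 248.104111 = 3117.768215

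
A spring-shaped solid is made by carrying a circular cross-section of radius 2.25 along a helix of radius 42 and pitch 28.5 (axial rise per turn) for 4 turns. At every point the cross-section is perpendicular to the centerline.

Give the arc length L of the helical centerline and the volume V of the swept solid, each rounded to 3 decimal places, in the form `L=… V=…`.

L=1061.713 V=16885.818

2πR = 2π·42 = 263.893783
per-turn = √(263.893783² + 28.5²) = √(69639.9287 + 812.25) = √70452.1787 = 265.428293
L = 4 × 265.428293 = 1061.713171
V = π·2.25² × L = 15.904313 × 1061.713171 = 16885.818392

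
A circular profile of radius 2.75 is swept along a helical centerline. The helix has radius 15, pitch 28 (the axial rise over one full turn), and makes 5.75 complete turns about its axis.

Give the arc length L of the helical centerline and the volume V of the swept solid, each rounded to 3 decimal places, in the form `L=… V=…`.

2πR = 2π·15 = 94.247780
per-turn = √(94.247780² + 28²) = √(8882.6440 + 784) = √9666.6440 = 98.319093
L = 5.75 × 98.319093 = 565.334782
V = π·2.75² × L = 23.758294 × 565.334782 = 13431.390214

L=565.335 V=13431.390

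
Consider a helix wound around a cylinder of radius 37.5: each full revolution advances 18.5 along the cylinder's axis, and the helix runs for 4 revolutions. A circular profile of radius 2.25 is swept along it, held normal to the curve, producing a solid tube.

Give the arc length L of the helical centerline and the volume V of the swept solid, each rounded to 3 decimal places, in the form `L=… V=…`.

L=945.378 V=15035.594

2πR = 2π·37.5 = 235.619449
per-turn = √(235.619449² + 18.5²) = √(55516.5248 + 342.25) = √55858.7748 = 236.344610
L = 4 × 236.344610 = 945.378441
V = π·2.25² × L = 15.904313 × 945.378441 = 15035.594443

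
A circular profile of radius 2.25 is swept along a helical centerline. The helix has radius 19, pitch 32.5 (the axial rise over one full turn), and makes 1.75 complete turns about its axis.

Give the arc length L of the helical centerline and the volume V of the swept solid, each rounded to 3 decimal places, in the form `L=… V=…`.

2πR = 2π·19 = 119.380521
per-turn = √(119.380521² + 32.5²) = √(14251.7088 + 1056.25) = √15307.9588 = 123.725336
L = 1.75 × 123.725336 = 216.519338
V = π·2.25² × L = 15.904313 × 216.519338 = 3443.591279

L=216.519 V=3443.591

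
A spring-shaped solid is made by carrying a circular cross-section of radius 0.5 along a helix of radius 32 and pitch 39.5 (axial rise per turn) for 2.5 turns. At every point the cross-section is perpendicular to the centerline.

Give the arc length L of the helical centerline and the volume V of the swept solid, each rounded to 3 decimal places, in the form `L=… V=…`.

2πR = 2π·32 = 201.061930
per-turn = √(201.061930² + 39.5²) = √(40425.8996 + 1560.25) = √41986.1496 = 204.905221
L = 2.5 × 204.905221 = 512.263053
V = π·0.5² × L = 0.785398 × 512.263053 = 402.330461

L=512.263 V=402.330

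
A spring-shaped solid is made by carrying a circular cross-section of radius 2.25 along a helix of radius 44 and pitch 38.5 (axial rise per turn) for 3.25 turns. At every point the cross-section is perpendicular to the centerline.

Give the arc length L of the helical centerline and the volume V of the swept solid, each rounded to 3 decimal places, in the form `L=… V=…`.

L=907.166 V=14427.854

2πR = 2π·44 = 276.460154
per-turn = √(276.460154² + 38.5²) = √(76430.2165 + 1482.25) = √77912.4665 = 279.128047
L = 3.25 × 279.128047 = 907.166152
V = π·2.25² × L = 15.904313 × 907.166152 = 14427.854250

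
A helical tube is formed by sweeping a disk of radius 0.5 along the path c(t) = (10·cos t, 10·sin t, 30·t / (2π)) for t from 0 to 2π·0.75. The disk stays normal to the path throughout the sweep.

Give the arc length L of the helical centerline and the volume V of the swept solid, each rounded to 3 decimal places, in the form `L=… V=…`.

2πR = 2π·10 = 62.831853
per-turn = √(62.831853² + 30²) = √(3947.8418 + 900) = √4847.8418 = 69.626444
L = 0.75 × 69.626444 = 52.219833
V = π·0.5² × L = 0.785398 × 52.219833 = 41.013361

L=52.220 V=41.013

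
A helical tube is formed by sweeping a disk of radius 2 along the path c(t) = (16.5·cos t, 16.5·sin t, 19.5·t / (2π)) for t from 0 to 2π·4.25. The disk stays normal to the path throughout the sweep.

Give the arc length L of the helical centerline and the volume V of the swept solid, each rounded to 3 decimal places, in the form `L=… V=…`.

2πR = 2π·16.5 = 103.672558
per-turn = √(103.672558² + 19.5²) = √(10747.9992 + 380.25) = √11128.2492 = 105.490517
L = 4.25 × 105.490517 = 448.334698
V = π·2² × L = 12.566371 × 448.334698 = 5633.939969

L=448.335 V=5633.940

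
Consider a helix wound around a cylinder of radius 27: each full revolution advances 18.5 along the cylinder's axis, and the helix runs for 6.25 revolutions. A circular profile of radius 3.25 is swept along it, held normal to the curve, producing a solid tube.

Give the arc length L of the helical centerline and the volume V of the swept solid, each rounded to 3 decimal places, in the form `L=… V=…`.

2πR = 2π·27 = 169.646003
per-turn = √(169.646003² + 18.5²) = √(28779.7664 + 342.25) = √29122.0164 = 170.651740
L = 6.25 × 170.651740 = 1066.573376
V = π·3.25² × L = 33.183072 × 1066.573376 = 35392.181568

L=1066.573 V=35392.182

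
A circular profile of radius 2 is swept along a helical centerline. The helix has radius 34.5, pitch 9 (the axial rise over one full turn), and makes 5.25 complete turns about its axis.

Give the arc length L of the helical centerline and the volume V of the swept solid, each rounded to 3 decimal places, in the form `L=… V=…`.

2πR = 2π·34.5 = 216.769893
per-turn = √(216.769893² + 9²) = √(46989.1866 + 81) = √47070.1866 = 216.956647
L = 5.25 × 216.956647 = 1139.022395
V = π·2² × L = 12.566371 × 1139.022395 = 14313.377557

L=1139.022 V=14313.378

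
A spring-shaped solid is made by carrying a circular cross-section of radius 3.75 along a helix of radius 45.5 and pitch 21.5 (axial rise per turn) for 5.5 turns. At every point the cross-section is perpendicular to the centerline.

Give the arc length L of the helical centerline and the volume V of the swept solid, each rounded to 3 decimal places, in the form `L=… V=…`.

L=1576.807 V=69661.215

2πR = 2π·45.5 = 285.884931
per-turn = √(285.884931² + 21.5²) = √(81730.1940 + 462.25) = √82192.4440 = 286.692246
L = 5.5 × 286.692246 = 1576.807354
V = π·3.75² × L = 44.178647 × 1576.807354 = 69661.215003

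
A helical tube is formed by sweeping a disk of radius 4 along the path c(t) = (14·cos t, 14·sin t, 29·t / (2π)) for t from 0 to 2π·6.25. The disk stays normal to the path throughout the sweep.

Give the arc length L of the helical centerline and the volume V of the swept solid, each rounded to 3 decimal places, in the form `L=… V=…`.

L=578.885 V=29097.949

2πR = 2π·14 = 87.964594
per-turn = √(87.964594² + 29²) = √(7737.7699 + 841) = √8578.7699 = 92.621649
L = 6.25 × 92.621649 = 578.885306
V = π·4² × L = 50.265482 × 578.885306 = 29097.949184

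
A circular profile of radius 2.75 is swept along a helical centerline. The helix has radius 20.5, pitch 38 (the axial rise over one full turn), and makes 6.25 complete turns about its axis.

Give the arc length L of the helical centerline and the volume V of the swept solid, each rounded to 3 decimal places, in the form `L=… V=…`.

L=839.336 V=19941.187

2πR = 2π·20.5 = 128.805299
per-turn = √(128.805299² + 38²) = √(16590.8050 + 1444) = √18034.8050 = 134.293727
L = 6.25 × 134.293727 = 839.335791
V = π·2.75² × L = 23.758294 × 839.335791 = 19941.186862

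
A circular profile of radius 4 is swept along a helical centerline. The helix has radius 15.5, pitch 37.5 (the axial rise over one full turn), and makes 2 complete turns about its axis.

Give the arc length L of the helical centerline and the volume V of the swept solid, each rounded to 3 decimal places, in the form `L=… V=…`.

L=208.719 V=10491.378

2πR = 2π·15.5 = 97.389372
per-turn = √(97.389372² + 37.5²) = √(9484.6898 + 1406.25) = √10890.9398 = 104.359666
L = 2 × 104.359666 = 208.719331
V = π·4² × L = 50.265482 × 208.719331 = 10491.377893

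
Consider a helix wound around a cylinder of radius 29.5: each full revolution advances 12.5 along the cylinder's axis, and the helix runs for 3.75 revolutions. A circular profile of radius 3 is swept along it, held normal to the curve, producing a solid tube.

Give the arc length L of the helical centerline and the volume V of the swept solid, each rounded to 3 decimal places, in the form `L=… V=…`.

L=696.656 V=19697.489

2πR = 2π·29.5 = 185.353967
per-turn = √(185.353967² + 12.5²) = √(34356.0929 + 156.25) = √34512.3429 = 185.774979
L = 3.75 × 185.774979 = 696.656172
V = π·3² × L = 28.274334 × 696.656172 = 19697.489215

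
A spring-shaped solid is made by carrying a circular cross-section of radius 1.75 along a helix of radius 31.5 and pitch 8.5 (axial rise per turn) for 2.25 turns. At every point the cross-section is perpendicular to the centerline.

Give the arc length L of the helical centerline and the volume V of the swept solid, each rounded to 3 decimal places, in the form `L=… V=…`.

2πR = 2π·31.5 = 197.920337
per-turn = √(197.920337² + 8.5²) = √(39172.4599 + 72.25) = √39244.7099 = 198.102776
L = 2.25 × 198.102776 = 445.731246
V = π·1.75² × L = 9.621128 × 445.731246 = 4288.437150

L=445.731 V=4288.437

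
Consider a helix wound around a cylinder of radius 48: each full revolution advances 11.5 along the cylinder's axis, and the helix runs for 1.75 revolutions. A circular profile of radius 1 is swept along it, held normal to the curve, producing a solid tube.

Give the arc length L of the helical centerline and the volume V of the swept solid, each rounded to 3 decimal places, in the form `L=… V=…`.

L=528.171 V=1659.299

2πR = 2π·48 = 301.592895
per-turn = √(301.592895² + 11.5²) = √(90958.2742 + 132.25) = √91090.5242 = 301.812068
L = 1.75 × 301.812068 = 528.171118
V = π·1² × L = 3.141593 × 528.171118 = 1659.298505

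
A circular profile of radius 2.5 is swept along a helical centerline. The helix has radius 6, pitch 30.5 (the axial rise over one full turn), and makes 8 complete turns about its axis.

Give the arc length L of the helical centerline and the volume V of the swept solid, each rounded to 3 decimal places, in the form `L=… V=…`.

2πR = 2π·6 = 37.699112
per-turn = √(37.699112² + 30.5²) = √(1421.2230 + 930.25) = √2351.4730 = 48.491989
L = 8 × 48.491989 = 387.935915
V = π·2.5² × L = 19.634954 × 387.935915 = 7617.103879

L=387.936 V=7617.104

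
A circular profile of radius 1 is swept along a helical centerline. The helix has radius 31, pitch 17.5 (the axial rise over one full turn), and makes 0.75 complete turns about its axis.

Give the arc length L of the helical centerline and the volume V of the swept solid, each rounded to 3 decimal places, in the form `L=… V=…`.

2πR = 2π·31 = 194.778745
per-turn = √(194.778745² + 17.5²) = √(37938.7593 + 306.25) = √38245.0093 = 195.563313
L = 0.75 × 195.563313 = 146.672485
V = π·1² × L = 3.141593 × 146.672485 = 460.785200

L=146.672 V=460.785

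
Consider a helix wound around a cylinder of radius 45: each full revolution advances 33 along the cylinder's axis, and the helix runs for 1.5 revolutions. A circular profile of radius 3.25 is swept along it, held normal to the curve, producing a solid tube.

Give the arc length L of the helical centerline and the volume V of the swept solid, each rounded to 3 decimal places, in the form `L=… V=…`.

2πR = 2π·45 = 282.743339
per-turn = √(282.743339² + 33²) = √(79943.7956 + 1089) = √81032.7956 = 284.662600
L = 1.5 × 284.662600 = 426.993899
V = π·3.25² × L = 33.183072 × 426.993899 = 14168.969483

L=426.994 V=14168.969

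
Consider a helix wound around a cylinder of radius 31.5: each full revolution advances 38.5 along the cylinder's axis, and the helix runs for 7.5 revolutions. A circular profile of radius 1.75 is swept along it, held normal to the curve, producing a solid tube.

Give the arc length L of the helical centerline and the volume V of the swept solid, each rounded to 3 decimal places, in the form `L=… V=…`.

L=1512.226 V=14549.319

2πR = 2π·31.5 = 197.920337
per-turn = √(197.920337² + 38.5²) = √(39172.4599 + 1482.25) = √40654.7099 = 201.630131
L = 7.5 × 201.630131 = 1512.225985
V = π·1.75² × L = 9.621128 × 1512.225985 = 14549.319014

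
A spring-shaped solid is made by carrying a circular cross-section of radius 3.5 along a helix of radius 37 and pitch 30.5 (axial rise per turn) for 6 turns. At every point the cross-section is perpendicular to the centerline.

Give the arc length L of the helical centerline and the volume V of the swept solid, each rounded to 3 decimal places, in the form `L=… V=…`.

2πR = 2π·37 = 232.477856
per-turn = √(232.477856² + 30.5²) = √(54045.9537 + 930.25) = √54976.2037 = 234.470049
L = 6 × 234.470049 = 1406.820292
V = π·3.5² × L = 38.484510 × 1406.820292 = 54140.789594

L=1406.820 V=54140.790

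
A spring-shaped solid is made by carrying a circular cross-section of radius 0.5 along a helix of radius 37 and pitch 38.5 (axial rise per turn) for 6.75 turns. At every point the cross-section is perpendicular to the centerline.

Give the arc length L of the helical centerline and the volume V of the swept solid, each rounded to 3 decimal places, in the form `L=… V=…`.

2πR = 2π·37 = 232.477856
per-turn = √(232.477856² + 38.5²) = √(54045.9537 + 1482.25) = √55528.2037 = 235.644231
L = 6.75 × 235.644231 = 1590.598561
V = π·0.5² × L = 0.785398 × 1590.598561 = 1249.253188

L=1590.599 V=1249.253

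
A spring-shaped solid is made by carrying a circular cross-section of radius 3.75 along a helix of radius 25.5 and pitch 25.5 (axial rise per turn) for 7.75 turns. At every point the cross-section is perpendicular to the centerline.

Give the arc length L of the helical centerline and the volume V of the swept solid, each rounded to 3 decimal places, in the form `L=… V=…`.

2πR = 2π·25.5 = 160.221225
per-turn = √(160.221225² + 25.5²) = √(25670.8410 + 650.25) = √26321.0910 = 162.237761
L = 7.75 × 162.237761 = 1257.342647
V = π·3.75² × L = 44.178647 × 1257.342647 = 55547.696555

L=1257.343 V=55547.697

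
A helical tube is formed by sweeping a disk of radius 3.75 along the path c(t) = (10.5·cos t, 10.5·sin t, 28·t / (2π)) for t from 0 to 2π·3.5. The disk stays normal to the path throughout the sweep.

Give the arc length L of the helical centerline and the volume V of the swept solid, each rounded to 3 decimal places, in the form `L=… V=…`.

2πR = 2π·10.5 = 65.973446
per-turn = √(65.973446² + 28²) = √(4352.4955 + 784) = √5136.4955 = 71.669349
L = 3.5 × 71.669349 = 250.842720
V = π·3.75² × L = 44.178647 × 250.842720 = 11081.891919

L=250.843 V=11081.892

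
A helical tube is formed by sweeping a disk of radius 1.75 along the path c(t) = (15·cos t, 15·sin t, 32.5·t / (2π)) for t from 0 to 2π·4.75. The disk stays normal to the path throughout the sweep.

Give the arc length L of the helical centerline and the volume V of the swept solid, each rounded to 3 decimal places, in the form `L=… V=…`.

2πR = 2π·15 = 94.247780
per-turn = √(94.247780² + 32.5²) = √(8882.6440 + 1056.25) = √9938.8940 = 99.694002
L = 4.75 × 99.694002 = 473.546508
V = π·1.75² × L = 9.621128 × 473.546508 = 4556.051329

L=473.547 V=4556.051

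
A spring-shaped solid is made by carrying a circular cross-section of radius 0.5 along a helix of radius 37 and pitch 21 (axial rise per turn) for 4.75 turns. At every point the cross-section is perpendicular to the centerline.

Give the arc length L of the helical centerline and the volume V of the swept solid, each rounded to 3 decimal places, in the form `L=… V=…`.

2πR = 2π·37 = 232.477856
per-turn = √(232.477856² + 21²) = √(54045.9537 + 441) = √54486.9537 = 233.424407
L = 4.75 × 233.424407 = 1108.765932
V = π·0.5² × L = 0.785398 × 1108.765932 = 870.822727

L=1108.766 V=870.823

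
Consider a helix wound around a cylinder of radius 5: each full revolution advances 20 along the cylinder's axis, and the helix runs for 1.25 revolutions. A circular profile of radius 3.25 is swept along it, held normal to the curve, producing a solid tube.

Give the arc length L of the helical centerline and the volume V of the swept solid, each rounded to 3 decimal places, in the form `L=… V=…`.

L=46.552 V=1544.752

2πR = 2π·5 = 31.415927
per-turn = √(31.415927² + 20²) = √(986.9604 + 400) = √1386.9604 = 37.241918
L = 1.25 × 37.241918 = 46.552397
V = π·3.25² × L = 33.183072 × 46.552397 = 1544.751568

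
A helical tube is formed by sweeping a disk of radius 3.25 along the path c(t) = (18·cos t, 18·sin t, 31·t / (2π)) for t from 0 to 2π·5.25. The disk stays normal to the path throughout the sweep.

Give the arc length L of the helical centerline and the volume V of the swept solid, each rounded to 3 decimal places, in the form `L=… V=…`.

2πR = 2π·18 = 113.097336
per-turn = √(113.097336² + 31²) = √(12791.0073 + 961) = √13752.0073 = 117.268953
L = 5.25 × 117.268953 = 615.662002
V = π·3.25² × L = 33.183072 × 615.662002 = 20429.556805

L=615.662 V=20429.557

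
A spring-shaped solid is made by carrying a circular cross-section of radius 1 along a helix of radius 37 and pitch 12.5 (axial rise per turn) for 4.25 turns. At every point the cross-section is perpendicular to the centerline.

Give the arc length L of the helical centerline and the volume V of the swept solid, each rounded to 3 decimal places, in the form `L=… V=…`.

2πR = 2π·37 = 232.477856
per-turn = √(232.477856² + 12.5²) = √(54045.9537 + 156.25) = √54202.2037 = 232.813667
L = 4.25 × 232.813667 = 989.458086
V = π·1² × L = 3.141593 × 989.458086 = 3108.474255

L=989.458 V=3108.474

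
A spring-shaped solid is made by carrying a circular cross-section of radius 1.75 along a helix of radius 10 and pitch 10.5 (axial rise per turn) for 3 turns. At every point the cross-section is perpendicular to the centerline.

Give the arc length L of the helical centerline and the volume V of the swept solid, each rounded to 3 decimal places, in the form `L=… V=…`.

2πR = 2π·10 = 62.831853
per-turn = √(62.831853² + 10.5²) = √(3947.8418 + 110.25) = √4058.0918 = 63.703153
L = 3 × 63.703153 = 191.109460
V = π·1.75² × L = 9.621128 × 191.109460 = 1838.688485

L=191.109 V=1838.688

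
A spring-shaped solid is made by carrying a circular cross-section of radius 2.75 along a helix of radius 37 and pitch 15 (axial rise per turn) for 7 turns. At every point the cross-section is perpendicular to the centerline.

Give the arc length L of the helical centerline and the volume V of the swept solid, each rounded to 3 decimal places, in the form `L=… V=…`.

L=1630.729 V=38743.337

2πR = 2π·37 = 232.477856
per-turn = √(232.477856² + 15²) = √(54045.9537 + 225) = √54270.9537 = 232.961271
L = 7 × 232.961271 = 1630.728896
V = π·2.75² × L = 23.758294 × 1630.728896 = 38743.337261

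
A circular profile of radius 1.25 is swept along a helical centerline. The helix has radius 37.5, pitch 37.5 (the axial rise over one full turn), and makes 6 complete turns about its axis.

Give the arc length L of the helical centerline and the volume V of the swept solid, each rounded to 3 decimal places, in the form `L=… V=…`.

L=1431.510 V=7026.907

2πR = 2π·37.5 = 235.619449
per-turn = √(235.619449² + 37.5²) = √(55516.5248 + 1406.25) = √56922.7748 = 238.584942
L = 6 × 238.584942 = 1431.509655
V = π·1.25² × L = 4.908739 × 1431.509655 = 7026.906585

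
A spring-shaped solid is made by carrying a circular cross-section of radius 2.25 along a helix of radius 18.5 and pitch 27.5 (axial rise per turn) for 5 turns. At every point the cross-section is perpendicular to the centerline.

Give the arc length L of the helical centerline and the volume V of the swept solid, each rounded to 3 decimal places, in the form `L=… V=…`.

L=597.238 V=9498.663

2πR = 2π·18.5 = 116.238928
per-turn = √(116.238928² + 27.5²) = √(13511.4884 + 756.25) = √14267.7384 = 119.447639
L = 5 × 119.447639 = 597.238194
V = π·2.25² × L = 15.904313 × 597.238194 = 9498.663062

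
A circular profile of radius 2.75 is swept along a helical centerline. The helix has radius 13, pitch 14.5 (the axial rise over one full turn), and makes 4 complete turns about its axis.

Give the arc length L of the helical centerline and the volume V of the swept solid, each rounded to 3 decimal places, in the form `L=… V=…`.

2πR = 2π·13 = 81.681409
per-turn = √(81.681409² + 14.5²) = √(6671.8526 + 210.25) = √6882.1026 = 82.958439
L = 4 × 82.958439 = 331.833755
V = π·2.75² × L = 23.758294 × 331.833755 = 7883.804066

L=331.834 V=7883.804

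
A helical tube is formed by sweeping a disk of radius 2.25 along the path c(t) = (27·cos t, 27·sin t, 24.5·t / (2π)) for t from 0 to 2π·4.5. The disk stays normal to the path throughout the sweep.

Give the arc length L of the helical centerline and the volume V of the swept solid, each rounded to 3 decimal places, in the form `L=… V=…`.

L=771.327 V=12267.426

2πR = 2π·27 = 169.646003
per-turn = √(169.646003² + 24.5²) = √(28779.7664 + 600.25) = √29380.0164 = 171.405999
L = 4.5 × 171.405999 = 771.326995
V = π·2.25² × L = 15.904313 × 771.326995 = 12267.425802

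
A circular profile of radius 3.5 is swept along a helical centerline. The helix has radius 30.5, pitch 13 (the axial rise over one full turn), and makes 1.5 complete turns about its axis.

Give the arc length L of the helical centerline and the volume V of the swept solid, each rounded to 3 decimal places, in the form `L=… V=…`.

2πR = 2π·30.5 = 191.637152
per-turn = √(191.637152² + 13²) = √(36724.7980 + 169) = √36893.7980 = 192.077583
L = 1.5 × 192.077583 = 288.116375
V = π·3.5² × L = 38.484510 × 288.116375 = 11088.017510

L=288.116 V=11088.018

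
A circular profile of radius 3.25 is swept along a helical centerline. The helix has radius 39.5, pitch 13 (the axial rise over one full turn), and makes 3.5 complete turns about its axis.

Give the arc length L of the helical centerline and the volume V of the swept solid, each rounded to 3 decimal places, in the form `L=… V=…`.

2πR = 2π·39.5 = 248.185820
per-turn = √(248.185820² + 13²) = √(61596.2011 + 169) = √61765.2011 = 248.526057
L = 3.5 × 248.526057 = 869.841200
V = π·3.25² × L = 33.183072 × 869.841200 = 28864.003516

L=869.841 V=28864.004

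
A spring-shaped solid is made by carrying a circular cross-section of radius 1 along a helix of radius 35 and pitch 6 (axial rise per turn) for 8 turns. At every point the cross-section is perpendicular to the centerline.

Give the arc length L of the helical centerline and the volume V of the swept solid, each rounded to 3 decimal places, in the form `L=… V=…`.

2πR = 2π·35 = 219.911486
per-turn = √(219.911486² + 6²) = √(48361.0616 + 36) = √48397.0616 = 219.993322
L = 8 × 219.993322 = 1759.946573
V = π·1² × L = 3.141593 × 1759.946573 = 5529.035225

L=1759.947 V=5529.035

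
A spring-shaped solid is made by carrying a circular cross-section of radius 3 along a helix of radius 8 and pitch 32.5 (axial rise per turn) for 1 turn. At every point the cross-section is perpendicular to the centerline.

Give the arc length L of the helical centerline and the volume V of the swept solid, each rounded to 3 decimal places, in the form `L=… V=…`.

L=59.857 V=1692.419

2πR = 2π·8 = 50.265482
per-turn = √(50.265482² + 32.5²) = √(2526.6187 + 1056.25) = √3582.8687 = 59.857069
L = 1 × 59.857069 = 59.857069
V = π·3² × L = 28.274334 × 59.857069 = 1692.418758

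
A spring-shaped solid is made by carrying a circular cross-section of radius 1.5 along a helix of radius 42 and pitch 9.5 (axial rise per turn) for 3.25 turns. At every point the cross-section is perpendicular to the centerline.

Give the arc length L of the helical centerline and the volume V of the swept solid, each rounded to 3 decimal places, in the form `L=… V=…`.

2πR = 2π·42 = 263.893783
per-turn = √(263.893783² + 9.5²) = √(69639.9287 + 90.25) = √69730.1787 = 264.064724
L = 3.25 × 264.064724 = 858.210354
V = π·1.5² × L = 7.068583 × 858.210354 = 6066.331524

L=858.210 V=6066.332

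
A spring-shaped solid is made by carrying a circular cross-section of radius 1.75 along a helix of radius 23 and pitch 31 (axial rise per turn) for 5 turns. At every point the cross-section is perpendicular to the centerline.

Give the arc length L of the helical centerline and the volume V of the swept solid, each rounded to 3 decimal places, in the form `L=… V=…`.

2πR = 2π·23 = 144.513262
per-turn = √(144.513262² + 31²) = √(20884.0829 + 961) = √21845.0829 = 147.800822
L = 5 × 147.800822 = 739.004109
V = π·1.75² × L = 9.621128 × 739.004109 = 7110.052755

L=739.004 V=7110.053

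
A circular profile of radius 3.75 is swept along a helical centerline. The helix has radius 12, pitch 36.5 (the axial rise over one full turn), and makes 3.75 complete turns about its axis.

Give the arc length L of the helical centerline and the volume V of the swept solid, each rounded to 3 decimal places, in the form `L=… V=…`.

2πR = 2π·12 = 75.398224
per-turn = √(75.398224² + 36.5²) = √(5684.8921 + 1332.25) = √7017.1421 = 83.768384
L = 3.75 × 83.768384 = 314.131439
V = π·3.75² × L = 44.178647 × 314.131439 = 13877.901880

L=314.131 V=13877.902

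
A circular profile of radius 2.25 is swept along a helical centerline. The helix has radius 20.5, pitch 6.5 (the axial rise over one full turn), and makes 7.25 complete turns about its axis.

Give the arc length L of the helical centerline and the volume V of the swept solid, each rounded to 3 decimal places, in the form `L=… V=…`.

L=935.027 V=14870.957

2πR = 2π·20.5 = 128.805299
per-turn = √(128.805299² + 6.5²) = √(16590.8050 + 42.25) = √16633.0550 = 128.969202
L = 7.25 × 128.969202 = 935.026713
V = π·2.25² × L = 15.904313 × 935.026713 = 14870.957322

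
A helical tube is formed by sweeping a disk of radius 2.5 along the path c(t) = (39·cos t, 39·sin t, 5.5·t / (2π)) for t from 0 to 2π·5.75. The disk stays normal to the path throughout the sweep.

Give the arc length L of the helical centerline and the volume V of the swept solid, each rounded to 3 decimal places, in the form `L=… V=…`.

2πR = 2π·39 = 245.044227
per-turn = √(245.044227² + 5.5²) = √(60046.6732 + 30.25) = √60076.9232 = 245.105943
L = 5.75 × 245.105943 = 1409.359171
V = π·2.5² × L = 19.634954 × 1409.359171 = 27672.702609

L=1409.359 V=27672.703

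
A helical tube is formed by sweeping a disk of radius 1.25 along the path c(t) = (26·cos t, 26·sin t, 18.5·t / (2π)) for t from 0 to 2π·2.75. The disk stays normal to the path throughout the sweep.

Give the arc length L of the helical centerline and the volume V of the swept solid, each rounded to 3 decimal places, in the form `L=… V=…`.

L=452.119 V=2219.335

2πR = 2π·26 = 163.362818
per-turn = √(163.362818² + 18.5²) = √(26687.4103 + 342.25) = √27029.6603 = 164.406996
L = 2.75 × 164.406996 = 452.119239
V = π·1.25² × L = 4.908739 × 452.119239 = 2219.335123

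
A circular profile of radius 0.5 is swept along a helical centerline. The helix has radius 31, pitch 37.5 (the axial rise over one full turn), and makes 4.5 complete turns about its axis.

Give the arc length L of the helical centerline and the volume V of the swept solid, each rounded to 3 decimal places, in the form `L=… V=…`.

2πR = 2π·31 = 194.778745
per-turn = √(194.778745² + 37.5²) = √(37938.7593 + 1406.25) = √39345.0093 = 198.355765
L = 4.5 × 198.355765 = 892.600940
V = π·0.5² × L = 0.785398 × 892.600940 = 701.047139

L=892.601 V=701.047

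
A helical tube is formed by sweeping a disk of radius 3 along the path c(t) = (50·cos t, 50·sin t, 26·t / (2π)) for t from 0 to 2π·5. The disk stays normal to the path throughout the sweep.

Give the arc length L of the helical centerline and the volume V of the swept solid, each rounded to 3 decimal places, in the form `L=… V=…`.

L=1576.167 V=44565.060

2πR = 2π·50 = 314.159265
per-turn = √(314.159265² + 26²) = √(98696.0440 + 676) = √99372.0440 = 315.233317
L = 5 × 315.233317 = 1576.166584
V = π·3² × L = 28.274334 × 1576.166584 = 44565.060248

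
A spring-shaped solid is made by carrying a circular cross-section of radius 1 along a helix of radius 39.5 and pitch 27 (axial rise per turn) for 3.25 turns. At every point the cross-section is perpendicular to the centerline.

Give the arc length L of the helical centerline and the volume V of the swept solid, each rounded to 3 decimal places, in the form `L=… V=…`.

L=811.363 V=2548.972

2πR = 2π·39.5 = 248.185820
per-turn = √(248.185820² + 27²) = √(61596.2011 + 729) = √62325.2011 = 249.650157
L = 3.25 × 249.650157 = 811.363011
V = π·1² × L = 3.141593 × 811.363011 = 2548.972076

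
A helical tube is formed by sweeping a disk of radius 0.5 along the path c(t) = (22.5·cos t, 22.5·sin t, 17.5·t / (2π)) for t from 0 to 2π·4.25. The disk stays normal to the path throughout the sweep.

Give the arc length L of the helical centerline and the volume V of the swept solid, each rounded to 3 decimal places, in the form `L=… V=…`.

2πR = 2π·22.5 = 141.371669
per-turn = √(141.371669² + 17.5²) = √(19985.9489 + 306.25) = √20292.1989 = 142.450689
L = 4.25 × 142.450689 = 605.415430
V = π·0.5² × L = 0.785398 × 605.415430 = 475.492167

L=605.415 V=475.492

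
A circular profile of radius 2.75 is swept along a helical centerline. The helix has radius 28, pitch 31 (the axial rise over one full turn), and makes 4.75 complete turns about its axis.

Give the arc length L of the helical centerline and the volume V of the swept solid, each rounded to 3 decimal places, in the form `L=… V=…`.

2πR = 2π·28 = 175.929189
per-turn = √(175.929189² + 31²) = √(30951.0794 + 961) = √31912.0794 = 178.639524
L = 4.75 × 178.639524 = 848.537737
V = π·2.75² × L = 23.758294 × 848.537737 = 20159.809407

L=848.538 V=20159.809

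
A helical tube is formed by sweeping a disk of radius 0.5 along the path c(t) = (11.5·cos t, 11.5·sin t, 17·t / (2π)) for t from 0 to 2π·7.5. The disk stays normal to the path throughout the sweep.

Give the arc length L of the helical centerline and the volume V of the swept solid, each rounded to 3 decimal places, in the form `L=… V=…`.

L=556.721 V=437.248

2πR = 2π·11.5 = 72.256631
per-turn = √(72.256631² + 17²) = √(5221.0207 + 289) = √5510.0207 = 74.229514
L = 7.5 × 74.229514 = 556.721354
V = π·0.5² × L = 0.785398 × 556.721354 = 437.247929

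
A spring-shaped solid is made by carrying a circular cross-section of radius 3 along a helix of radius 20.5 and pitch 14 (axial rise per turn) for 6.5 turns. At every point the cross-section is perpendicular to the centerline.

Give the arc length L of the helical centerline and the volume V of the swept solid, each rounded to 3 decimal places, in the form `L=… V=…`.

L=842.165 V=23811.665

2πR = 2π·20.5 = 128.805299
per-turn = √(128.805299² + 14²) = √(16590.8050 + 196) = √16786.8050 = 129.563903
L = 6.5 × 129.563903 = 842.165370
V = π·3² × L = 28.274334 × 842.165370 = 23811.664868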